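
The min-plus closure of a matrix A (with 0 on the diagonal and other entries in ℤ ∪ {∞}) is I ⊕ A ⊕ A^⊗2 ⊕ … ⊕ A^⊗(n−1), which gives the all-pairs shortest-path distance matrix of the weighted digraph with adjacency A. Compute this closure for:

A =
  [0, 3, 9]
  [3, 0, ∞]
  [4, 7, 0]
Closure =
  [0, 3, 9]
  [3, 0, 12]
  [4, 7, 0]

This is the Floyd-Warshall all-pairs shortest-path computation. For each intermediate vertex k = 0, 1, …, 2, update dist[i][j] ← min(dist[i][j], dist[i][k] + dist[k][j]). The final matrix gives, for each (i, j), the minimum total weight of any directed path from i to j (possibly empty when i = j).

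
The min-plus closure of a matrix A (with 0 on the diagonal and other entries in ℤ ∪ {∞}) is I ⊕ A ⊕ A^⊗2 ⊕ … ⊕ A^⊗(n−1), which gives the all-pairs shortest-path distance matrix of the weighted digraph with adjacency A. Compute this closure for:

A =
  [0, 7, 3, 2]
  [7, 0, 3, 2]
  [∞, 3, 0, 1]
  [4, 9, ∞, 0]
Closure =
  [0, 6, 3, 2]
  [6, 0, 3, 2]
  [5, 3, 0, 1]
  [4, 9, 7, 0]

This is the Floyd-Warshall all-pairs shortest-path computation. For each intermediate vertex k = 0, 1, …, 3, update dist[i][j] ← min(dist[i][j], dist[i][k] + dist[k][j]). The final matrix gives, for each (i, j), the minimum total weight of any directed path from i to j (possibly empty when i = j).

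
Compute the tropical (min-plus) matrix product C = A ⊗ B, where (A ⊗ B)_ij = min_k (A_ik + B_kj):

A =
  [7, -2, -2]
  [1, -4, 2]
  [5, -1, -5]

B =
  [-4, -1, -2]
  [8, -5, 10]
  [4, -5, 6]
A ⊗ B =
  [2, -7, 4]
  [-3, -9, -1]
  [-1, -10, 1]

Apply the min-plus product entry-by-entry:
  C[0][0] = min over k of (A[0][0] + B[0][0] = 7 + -4 = 3, A[0][1] + B[1][0] = -2 + 8 = 6, A[0][2] + B[2][0] = -2 + 4 = 2) = 2 (attained at k = 2)
  C[0][1] = min over k of (A[0][0] + B[0][1] = 7 + -1 = 6, A[0][1] + B[1][1] = -2 + -5 = -7, A[0][2] + B[2][1] = -2 + -5 = -7) = -7 (attained at k = 1)
  C[0][2] = min over k of (A[0][0] + B[0][2] = 7 + -2 = 5, A[0][1] + B[1][2] = -2 + 10 = 8, A[0][2] + B[2][2] = -2 + 6 = 4) = 4 (attained at k = 2)
  C[1][0] = min over k of (A[1][0] + B[0][0] = 1 + -4 = -3, A[1][1] + B[1][0] = -4 + 8 = 4, A[1][2] + B[2][0] = 2 + 4 = 6) = -3 (attained at k = 0)
  C[1][1] = min over k of (A[1][0] + B[0][1] = 1 + -1 = 0, A[1][1] + B[1][1] = -4 + -5 = -9, A[1][2] + B[2][1] = 2 + -5 = -3) = -9 (attained at k = 1)
  C[1][2] = min over k of (A[1][0] + B[0][2] = 1 + -2 = -1, A[1][1] + B[1][2] = -4 + 10 = 6, A[1][2] + B[2][2] = 2 + 6 = 8) = -1 (attained at k = 0)
  C[2][0] = min over k of (A[2][0] + B[0][0] = 5 + -4 = 1, A[2][1] + B[1][0] = -1 + 8 = 7, A[2][2] + B[2][0] = -5 + 4 = -1) = -1 (attained at k = 2)
  C[2][1] = min over k of (A[2][0] + B[0][1] = 5 + -1 = 4, A[2][1] + B[1][1] = -1 + -5 = -6, A[2][2] + B[2][1] = -5 + -5 = -10) = -10 (attained at k = 2)
  C[2][2] = min over k of (A[2][0] + B[0][2] = 5 + -2 = 3, A[2][1] + B[1][2] = -1 + 10 = 9, A[2][2] + B[2][2] = -5 + 6 = 1) = 1 (attained at k = 2)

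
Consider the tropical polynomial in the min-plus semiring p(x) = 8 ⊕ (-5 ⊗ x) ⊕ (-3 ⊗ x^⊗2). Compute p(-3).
p(-3) = -9

A tropical monomial a ⊗ x^⊗i evaluates to a + i · x. Evaluating each term at x = -3:
  Term 0 contributes 8 + 0 · -3 = 8
  Term 1 contributes -5 + 1 · -3 = -8
  Term 2 contributes -3 + 2 · -3 = -9
p(-3) = ⊕ of these = min[8, -8, -9] = -9.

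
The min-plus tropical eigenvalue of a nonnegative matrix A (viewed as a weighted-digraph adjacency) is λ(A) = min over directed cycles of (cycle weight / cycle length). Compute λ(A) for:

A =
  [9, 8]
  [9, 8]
λ(A) = 8

Enumerate directed cycles and compute their means (weight / length). Sample:
  cycle 0 → 0: weight = 9, length = 1, mean = 9/1 ≈ 9.000
  cycle 1 → 1: weight = 8, length = 1, mean = 8/1 ≈ 8.000
  cycle 0 → 1 → 0: weight = 17, length = 2, mean = 17/2 ≈ 8.500
  cycle 1 → 0 → 1: weight = 17, length = 2, mean = 17/2 ≈ 8.500
Minimum mean = 8.000, attained e.g. along the cycle 1 → 1 with weight 8 and length 1. So λ(A) = 8/1 = 8.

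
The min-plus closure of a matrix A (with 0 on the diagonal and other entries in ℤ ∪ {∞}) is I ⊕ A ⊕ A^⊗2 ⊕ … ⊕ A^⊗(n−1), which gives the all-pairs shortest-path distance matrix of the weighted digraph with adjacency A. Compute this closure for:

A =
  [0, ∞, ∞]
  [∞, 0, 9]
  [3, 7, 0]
Closure =
  [0, ∞, ∞]
  [12, 0, 9]
  [3, 7, 0]

This is the Floyd-Warshall all-pairs shortest-path computation. For each intermediate vertex k = 0, 1, …, 2, update dist[i][j] ← min(dist[i][j], dist[i][k] + dist[k][j]). The final matrix gives, for each (i, j), the minimum total weight of any directed path from i to j (possibly empty when i = j).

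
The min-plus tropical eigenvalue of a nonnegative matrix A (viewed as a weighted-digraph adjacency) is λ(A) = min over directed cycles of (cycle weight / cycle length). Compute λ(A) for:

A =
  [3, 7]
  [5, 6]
λ(A) = 3

Enumerate directed cycles and compute their means (weight / length). Sample:
  cycle 0 → 0: weight = 3, length = 1, mean = 3/1 ≈ 3.000
  cycle 1 → 1: weight = 6, length = 1, mean = 6/1 ≈ 6.000
  cycle 0 → 1 → 0: weight = 12, length = 2, mean = 12/2 ≈ 6.000
  cycle 1 → 0 → 1: weight = 12, length = 2, mean = 12/2 ≈ 6.000
Minimum mean = 3.000, attained e.g. along the cycle 0 → 0 with weight 3 and length 1. So λ(A) = 3/1 = 3.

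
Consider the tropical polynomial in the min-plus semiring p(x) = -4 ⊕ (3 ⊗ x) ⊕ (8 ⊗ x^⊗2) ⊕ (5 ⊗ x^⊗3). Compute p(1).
p(1) = -4

A tropical monomial a ⊗ x^⊗i evaluates to a + i · x. Evaluating each term at x = 1:
  Term 0 contributes -4 + 0 · 1 = -4
  Term 1 contributes 3 + 1 · 1 = 4
  Term 2 contributes 8 + 2 · 1 = 10
  Term 3 contributes 5 + 3 · 1 = 8
p(1) = ⊕ of these = min[-4, 4, 10, 8] = -4.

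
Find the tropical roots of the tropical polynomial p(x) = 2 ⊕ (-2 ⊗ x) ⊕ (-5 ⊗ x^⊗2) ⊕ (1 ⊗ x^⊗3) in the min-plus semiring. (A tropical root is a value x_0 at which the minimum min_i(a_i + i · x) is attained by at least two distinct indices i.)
Roots: {-6, 3, 4}

Each tropical root is a break point of the lower envelope of the lines y = a_i + i · x (there are 4 lines, with slopes 0, 1, ..., 3). Only the lines that attain the minimum somewhere contribute to roots; other lines are dominated. Here the surviving (envelope) indices are i = 3, i = 2, i = 1, i = 0.
Intersections between consecutive envelope lines give the roots: for adjacent envelope indices i < j the intersection is x = (a_i − a_j) / (j − i). Reading off the sorted break points: {-6, 3, 4}.
Verification: at each break x_0, at least two indices attain the minimum of min_i(a_i + i · x_0).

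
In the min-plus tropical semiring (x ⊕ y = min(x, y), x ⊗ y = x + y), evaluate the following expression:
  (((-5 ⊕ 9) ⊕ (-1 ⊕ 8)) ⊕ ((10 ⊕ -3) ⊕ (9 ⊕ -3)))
(((-5 ⊕ 9) ⊕ (-1 ⊕ 8)) ⊕ ((10 ⊕ -3) ⊕ (9 ⊕ -3))) = -5

Expand innermost to outermost. Recall ⊕ takes the minimum of its arguments and ⊗ takes their sum. Working out the expression (((-5 ⊕ 9) ⊕ (-1 ⊕ 8)) ⊕ ((10 ⊕ -3) ⊕ (9 ⊕ -3))) gives -5.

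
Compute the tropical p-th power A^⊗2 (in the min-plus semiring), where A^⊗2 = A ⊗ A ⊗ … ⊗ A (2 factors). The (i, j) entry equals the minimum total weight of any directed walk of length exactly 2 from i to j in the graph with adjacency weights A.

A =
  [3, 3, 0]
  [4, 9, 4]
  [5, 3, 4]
A^⊗2 =
  [5, 3, 3]
  [7, 7, 4]
  [7, 7, 5]

Each entry (A^⊗2)_ij equals the minimum over all length-2 walks i = v_0 → v_1 → … → v_2 = j of Σ_t A[v_t][v_{t+1}]. For example, for (i, j) = (0, 2) we minimise over 3 possible intermediate vertex sequences; the minimum is 3, attained along the walk 0 → 0 → 2.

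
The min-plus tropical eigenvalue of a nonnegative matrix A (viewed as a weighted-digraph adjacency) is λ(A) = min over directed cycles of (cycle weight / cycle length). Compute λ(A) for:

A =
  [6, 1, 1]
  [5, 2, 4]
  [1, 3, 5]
λ(A) = 1

Enumerate directed cycles and compute their means (weight / length). Sample:
  cycle 0 → 0: weight = 6, length = 1, mean = 6/1 ≈ 6.000
  cycle 1 → 1: weight = 2, length = 1, mean = 2/1 ≈ 2.000
  cycle 2 → 2: weight = 5, length = 1, mean = 5/1 ≈ 5.000
  cycle 0 → 1 → 0: weight = 6, length = 2, mean = 6/2 ≈ 3.000
  cycle 0 → 2 → 0: weight = 2, length = 2, mean = 2/2 ≈ 1.000
  cycle 1 → 0 → 1: weight = 6, length = 2, mean = 6/2 ≈ 3.000
Minimum mean = 1.000, attained e.g. along the cycle 0 → 2 → 0 with weight 2 and length 2. So λ(A) = 2/2 = 1.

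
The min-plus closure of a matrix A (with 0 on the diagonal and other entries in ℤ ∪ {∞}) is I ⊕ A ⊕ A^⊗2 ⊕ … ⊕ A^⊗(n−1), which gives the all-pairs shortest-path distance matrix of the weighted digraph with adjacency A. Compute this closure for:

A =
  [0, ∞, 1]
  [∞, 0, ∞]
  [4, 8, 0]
Closure =
  [0, 9, 1]
  [∞, 0, ∞]
  [4, 8, 0]

This is the Floyd-Warshall all-pairs shortest-path computation. For each intermediate vertex k = 0, 1, …, 2, update dist[i][j] ← min(dist[i][j], dist[i][k] + dist[k][j]). The final matrix gives, for each (i, j), the minimum total weight of any directed path from i to j (possibly empty when i = j).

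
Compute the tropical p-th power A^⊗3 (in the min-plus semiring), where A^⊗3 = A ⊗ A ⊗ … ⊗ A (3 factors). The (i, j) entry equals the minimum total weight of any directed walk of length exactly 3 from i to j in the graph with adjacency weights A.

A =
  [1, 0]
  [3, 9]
A^⊗3 =
  [3, 2]
  [5, 4]

Each entry (A^⊗3)_ij equals the minimum over all length-3 walks i = v_0 → v_1 → … → v_3 = j of Σ_t A[v_t][v_{t+1}]. For example, for (i, j) = (0, 1) we minimise over 4 possible intermediate vertex sequences; the minimum is 2, attained along the walk 0 → 0 → 0 → 1.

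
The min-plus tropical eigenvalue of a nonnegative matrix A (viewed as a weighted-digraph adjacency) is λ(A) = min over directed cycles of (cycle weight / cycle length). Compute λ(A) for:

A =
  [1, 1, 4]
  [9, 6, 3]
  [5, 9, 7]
λ(A) = 1

Enumerate directed cycles and compute their means (weight / length). Sample:
  cycle 0 → 0: weight = 1, length = 1, mean = 1/1 ≈ 1.000
  cycle 1 → 1: weight = 6, length = 1, mean = 6/1 ≈ 6.000
  cycle 2 → 2: weight = 7, length = 1, mean = 7/1 ≈ 7.000
  cycle 0 → 1 → 0: weight = 10, length = 2, mean = 10/2 ≈ 5.000
  cycle 0 → 2 → 0: weight = 9, length = 2, mean = 9/2 ≈ 4.500
  cycle 1 → 0 → 1: weight = 10, length = 2, mean = 10/2 ≈ 5.000
Minimum mean = 1.000, attained e.g. along the cycle 0 → 0 with weight 1 and length 1. So λ(A) = 1/1 = 1.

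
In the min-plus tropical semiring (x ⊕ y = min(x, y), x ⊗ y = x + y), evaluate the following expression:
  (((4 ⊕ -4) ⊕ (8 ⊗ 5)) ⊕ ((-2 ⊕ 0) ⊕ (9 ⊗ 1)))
(((4 ⊕ -4) ⊕ (8 ⊗ 5)) ⊕ ((-2 ⊕ 0) ⊕ (9 ⊗ 1))) = -4

Expand innermost to outermost. Recall ⊕ takes the minimum of its arguments and ⊗ takes their sum. Working out the expression (((4 ⊕ -4) ⊕ (8 ⊗ 5)) ⊕ ((-2 ⊕ 0) ⊕ (9 ⊗ 1))) gives -4.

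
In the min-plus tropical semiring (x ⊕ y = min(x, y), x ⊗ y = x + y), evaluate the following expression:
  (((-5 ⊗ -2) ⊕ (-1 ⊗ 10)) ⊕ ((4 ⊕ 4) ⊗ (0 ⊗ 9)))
(((-5 ⊗ -2) ⊕ (-1 ⊗ 10)) ⊕ ((4 ⊕ 4) ⊗ (0 ⊗ 9))) = -7

Expand innermost to outermost. Recall ⊕ takes the minimum of its arguments and ⊗ takes their sum. Working out the expression (((-5 ⊗ -2) ⊕ (-1 ⊗ 10)) ⊕ ((4 ⊕ 4) ⊗ (0 ⊗ 9))) gives -7.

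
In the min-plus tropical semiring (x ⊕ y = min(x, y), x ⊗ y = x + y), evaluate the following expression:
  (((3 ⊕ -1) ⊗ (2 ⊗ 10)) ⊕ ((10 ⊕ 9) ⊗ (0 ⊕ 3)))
(((3 ⊕ -1) ⊗ (2 ⊗ 10)) ⊕ ((10 ⊕ 9) ⊗ (0 ⊕ 3))) = 9

Expand innermost to outermost. Recall ⊕ takes the minimum of its arguments and ⊗ takes their sum. Working out the expression (((3 ⊕ -1) ⊗ (2 ⊗ 10)) ⊕ ((10 ⊕ 9) ⊗ (0 ⊕ 3))) gives 9.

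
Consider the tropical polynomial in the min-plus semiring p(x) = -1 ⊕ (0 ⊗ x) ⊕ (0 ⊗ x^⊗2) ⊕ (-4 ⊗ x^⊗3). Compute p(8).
p(8) = -1

A tropical monomial a ⊗ x^⊗i evaluates to a + i · x. Evaluating each term at x = 8:
  Term 0 contributes -1 + 0 · 8 = -1
  Term 1 contributes 0 + 1 · 8 = 8
  Term 2 contributes 0 + 2 · 8 = 16
  Term 3 contributes -4 + 3 · 8 = 20
p(8) = ⊕ of these = min[-1, 8, 16, 20] = -1.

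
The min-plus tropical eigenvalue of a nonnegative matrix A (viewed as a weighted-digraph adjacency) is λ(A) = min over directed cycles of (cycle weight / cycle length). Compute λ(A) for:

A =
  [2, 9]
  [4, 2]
λ(A) = 2

Enumerate directed cycles and compute their means (weight / length). Sample:
  cycle 0 → 0: weight = 2, length = 1, mean = 2/1 ≈ 2.000
  cycle 1 → 1: weight = 2, length = 1, mean = 2/1 ≈ 2.000
  cycle 0 → 1 → 0: weight = 13, length = 2, mean = 13/2 ≈ 6.500
  cycle 1 → 0 → 1: weight = 13, length = 2, mean = 13/2 ≈ 6.500
Minimum mean = 2.000, attained e.g. along the cycle 0 → 0 with weight 2 and length 1. So λ(A) = 2/1 = 2.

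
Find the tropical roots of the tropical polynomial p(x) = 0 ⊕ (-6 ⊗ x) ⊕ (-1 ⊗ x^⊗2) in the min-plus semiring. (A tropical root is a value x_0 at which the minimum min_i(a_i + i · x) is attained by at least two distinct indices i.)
Roots: {-5, 6}

Each tropical root is a break point of the lower envelope of the lines y = a_i + i · x (there are 3 lines, with slopes 0, 1, ..., 2). Only the lines that attain the minimum somewhere contribute to roots; other lines are dominated. Here the surviving (envelope) indices are i = 2, i = 1, i = 0.
Intersections between consecutive envelope lines give the roots: for adjacent envelope indices i < j the intersection is x = (a_i − a_j) / (j − i). Reading off the sorted break points: {-5, 6}.
Verification: at each break x_0, at least two indices attain the minimum of min_i(a_i + i · x_0).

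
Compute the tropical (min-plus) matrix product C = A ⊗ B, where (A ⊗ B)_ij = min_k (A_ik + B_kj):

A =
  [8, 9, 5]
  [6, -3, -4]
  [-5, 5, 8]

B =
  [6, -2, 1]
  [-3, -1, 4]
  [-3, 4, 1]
A ⊗ B =
  [2, 6, 6]
  [-7, -4, -3]
  [1, -7, -4]

Apply the min-plus product entry-by-entry:
  C[0][0] = min over k of (A[0][0] + B[0][0] = 8 + 6 = 14, A[0][1] + B[1][0] = 9 + -3 = 6, A[0][2] + B[2][0] = 5 + -3 = 2) = 2 (attained at k = 2)
  C[0][1] = min over k of (A[0][0] + B[0][1] = 8 + -2 = 6, A[0][1] + B[1][1] = 9 + -1 = 8, A[0][2] + B[2][1] = 5 + 4 = 9) = 6 (attained at k = 0)
  C[0][2] = min over k of (A[0][0] + B[0][2] = 8 + 1 = 9, A[0][1] + B[1][2] = 9 + 4 = 13, A[0][2] + B[2][2] = 5 + 1 = 6) = 6 (attained at k = 2)
  C[1][0] = min over k of (A[1][0] + B[0][0] = 6 + 6 = 12, A[1][1] + B[1][0] = -3 + -3 = -6, A[1][2] + B[2][0] = -4 + -3 = -7) = -7 (attained at k = 2)
  C[1][1] = min over k of (A[1][0] + B[0][1] = 6 + -2 = 4, A[1][1] + B[1][1] = -3 + -1 = -4, A[1][2] + B[2][1] = -4 + 4 = 0) = -4 (attained at k = 1)
  C[1][2] = min over k of (A[1][0] + B[0][2] = 6 + 1 = 7, A[1][1] + B[1][2] = -3 + 4 = 1, A[1][2] + B[2][2] = -4 + 1 = -3) = -3 (attained at k = 2)
  C[2][0] = min over k of (A[2][0] + B[0][0] = -5 + 6 = 1, A[2][1] + B[1][0] = 5 + -3 = 2, A[2][2] + B[2][0] = 8 + -3 = 5) = 1 (attained at k = 0)
  C[2][1] = min over k of (A[2][0] + B[0][1] = -5 + -2 = -7, A[2][1] + B[1][1] = 5 + -1 = 4, A[2][2] + B[2][1] = 8 + 4 = 12) = -7 (attained at k = 0)
  C[2][2] = min over k of (A[2][0] + B[0][2] = -5 + 1 = -4, A[2][1] + B[1][2] = 5 + 4 = 9, A[2][2] + B[2][2] = 8 + 1 = 9) = -4 (attained at k = 0)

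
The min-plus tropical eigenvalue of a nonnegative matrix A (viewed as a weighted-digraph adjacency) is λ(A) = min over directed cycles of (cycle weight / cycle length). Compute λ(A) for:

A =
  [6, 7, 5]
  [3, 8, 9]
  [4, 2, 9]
λ(A) = 10/3

Enumerate directed cycles and compute their means (weight / length). Sample:
  cycle 0 → 0: weight = 6, length = 1, mean = 6/1 ≈ 6.000
  cycle 1 → 1: weight = 8, length = 1, mean = 8/1 ≈ 8.000
  cycle 2 → 2: weight = 9, length = 1, mean = 9/1 ≈ 9.000
  cycle 0 → 1 → 0: weight = 10, length = 2, mean = 10/2 ≈ 5.000
  cycle 0 → 2 → 0: weight = 9, length = 2, mean = 9/2 ≈ 4.500
  cycle 1 → 0 → 1: weight = 10, length = 2, mean = 10/2 ≈ 5.000
Minimum mean = 3.333, attained e.g. along the cycle 0 → 2 → 1 → 0 with weight 10 and length 3. So λ(A) = 10/3 = 10/3.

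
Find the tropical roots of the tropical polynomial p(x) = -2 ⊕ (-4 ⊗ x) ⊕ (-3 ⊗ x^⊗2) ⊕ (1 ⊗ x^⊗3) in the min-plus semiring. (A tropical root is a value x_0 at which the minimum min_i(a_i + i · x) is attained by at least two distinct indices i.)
Roots: {-4, -1, 2}

Each tropical root is a break point of the lower envelope of the lines y = a_i + i · x (there are 4 lines, with slopes 0, 1, ..., 3). Only the lines that attain the minimum somewhere contribute to roots; other lines are dominated. Here the surviving (envelope) indices are i = 3, i = 2, i = 1, i = 0.
Intersections between consecutive envelope lines give the roots: for adjacent envelope indices i < j the intersection is x = (a_i − a_j) / (j − i). Reading off the sorted break points: {-4, -1, 2}.
Verification: at each break x_0, at least two indices attain the minimum of min_i(a_i + i · x_0).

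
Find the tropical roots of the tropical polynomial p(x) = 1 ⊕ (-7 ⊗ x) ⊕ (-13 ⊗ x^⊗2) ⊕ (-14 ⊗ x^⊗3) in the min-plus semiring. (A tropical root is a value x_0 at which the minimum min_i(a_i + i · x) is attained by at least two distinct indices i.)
Roots: {1, 6, 8}

Each tropical root is a break point of the lower envelope of the lines y = a_i + i · x (there are 4 lines, with slopes 0, 1, ..., 3). Only the lines that attain the minimum somewhere contribute to roots; other lines are dominated. Here the surviving (envelope) indices are i = 3, i = 2, i = 1, i = 0.
Intersections between consecutive envelope lines give the roots: for adjacent envelope indices i < j the intersection is x = (a_i − a_j) / (j − i). Reading off the sorted break points: {1, 6, 8}.
Verification: at each break x_0, at least two indices attain the minimum of min_i(a_i + i · x_0).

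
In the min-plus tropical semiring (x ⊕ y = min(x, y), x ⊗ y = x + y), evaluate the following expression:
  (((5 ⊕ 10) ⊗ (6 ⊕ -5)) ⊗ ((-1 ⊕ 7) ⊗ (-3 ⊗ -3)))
(((5 ⊕ 10) ⊗ (6 ⊕ -5)) ⊗ ((-1 ⊕ 7) ⊗ (-3 ⊗ -3))) = -7

Expand innermost to outermost. Recall ⊕ takes the minimum of its arguments and ⊗ takes their sum. Working out the expression (((5 ⊕ 10) ⊗ (6 ⊕ -5)) ⊗ ((-1 ⊕ 7) ⊗ (-3 ⊗ -3))) gives -7.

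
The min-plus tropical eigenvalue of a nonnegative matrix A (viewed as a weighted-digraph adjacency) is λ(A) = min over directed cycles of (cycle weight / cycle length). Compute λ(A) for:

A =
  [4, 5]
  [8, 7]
λ(A) = 4

Enumerate directed cycles and compute their means (weight / length). Sample:
  cycle 0 → 0: weight = 4, length = 1, mean = 4/1 ≈ 4.000
  cycle 1 → 1: weight = 7, length = 1, mean = 7/1 ≈ 7.000
  cycle 0 → 1 → 0: weight = 13, length = 2, mean = 13/2 ≈ 6.500
  cycle 1 → 0 → 1: weight = 13, length = 2, mean = 13/2 ≈ 6.500
Minimum mean = 4.000, attained e.g. along the cycle 0 → 0 with weight 4 and length 1. So λ(A) = 4/1 = 4.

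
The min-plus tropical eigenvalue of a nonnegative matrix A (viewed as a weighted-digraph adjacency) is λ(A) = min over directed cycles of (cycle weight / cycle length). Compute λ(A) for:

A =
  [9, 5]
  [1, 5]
λ(A) = 3

Enumerate directed cycles and compute their means (weight / length). Sample:
  cycle 0 → 0: weight = 9, length = 1, mean = 9/1 ≈ 9.000
  cycle 1 → 1: weight = 5, length = 1, mean = 5/1 ≈ 5.000
  cycle 0 → 1 → 0: weight = 6, length = 2, mean = 6/2 ≈ 3.000
  cycle 1 → 0 → 1: weight = 6, length = 2, mean = 6/2 ≈ 3.000
Minimum mean = 3.000, attained e.g. along the cycle 0 → 1 → 0 with weight 6 and length 2. So λ(A) = 6/2 = 3.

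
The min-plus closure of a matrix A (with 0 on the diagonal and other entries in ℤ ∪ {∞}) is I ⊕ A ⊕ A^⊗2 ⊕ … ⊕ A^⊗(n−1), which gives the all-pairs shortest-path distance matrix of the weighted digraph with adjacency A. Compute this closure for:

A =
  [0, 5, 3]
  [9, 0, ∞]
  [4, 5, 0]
Closure =
  [0, 5, 3]
  [9, 0, 12]
  [4, 5, 0]

This is the Floyd-Warshall all-pairs shortest-path computation. For each intermediate vertex k = 0, 1, …, 2, update dist[i][j] ← min(dist[i][j], dist[i][k] + dist[k][j]). The final matrix gives, for each (i, j), the minimum total weight of any directed path from i to j (possibly empty when i = j).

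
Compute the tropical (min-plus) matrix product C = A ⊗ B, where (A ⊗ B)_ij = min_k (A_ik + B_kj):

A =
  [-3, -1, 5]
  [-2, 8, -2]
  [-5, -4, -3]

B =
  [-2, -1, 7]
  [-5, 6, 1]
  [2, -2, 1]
A ⊗ B =
  [-6, -4, 0]
  [-4, -4, -1]
  [-9, -6, -3]

Apply the min-plus product entry-by-entry:
  C[0][0] = min over k of (A[0][0] + B[0][0] = -3 + -2 = -5, A[0][1] + B[1][0] = -1 + -5 = -6, A[0][2] + B[2][0] = 5 + 2 = 7) = -6 (attained at k = 1)
  C[0][1] = min over k of (A[0][0] + B[0][1] = -3 + -1 = -4, A[0][1] + B[1][1] = -1 + 6 = 5, A[0][2] + B[2][1] = 5 + -2 = 3) = -4 (attained at k = 0)
  C[0][2] = min over k of (A[0][0] + B[0][2] = -3 + 7 = 4, A[0][1] + B[1][2] = -1 + 1 = 0, A[0][2] + B[2][2] = 5 + 1 = 6) = 0 (attained at k = 1)
  C[1][0] = min over k of (A[1][0] + B[0][0] = -2 + -2 = -4, A[1][1] + B[1][0] = 8 + -5 = 3, A[1][2] + B[2][0] = -2 + 2 = 0) = -4 (attained at k = 0)
  C[1][1] = min over k of (A[1][0] + B[0][1] = -2 + -1 = -3, A[1][1] + B[1][1] = 8 + 6 = 14, A[1][2] + B[2][1] = -2 + -2 = -4) = -4 (attained at k = 2)
  C[1][2] = min over k of (A[1][0] + B[0][2] = -2 + 7 = 5, A[1][1] + B[1][2] = 8 + 1 = 9, A[1][2] + B[2][2] = -2 + 1 = -1) = -1 (attained at k = 2)
  C[2][0] = min over k of (A[2][0] + B[0][0] = -5 + -2 = -7, A[2][1] + B[1][0] = -4 + -5 = -9, A[2][2] + B[2][0] = -3 + 2 = -1) = -9 (attained at k = 1)
  C[2][1] = min over k of (A[2][0] + B[0][1] = -5 + -1 = -6, A[2][1] + B[1][1] = -4 + 6 = 2, A[2][2] + B[2][1] = -3 + -2 = -5) = -6 (attained at k = 0)
  C[2][2] = min over k of (A[2][0] + B[0][2] = -5 + 7 = 2, A[2][1] + B[1][2] = -4 + 1 = -3, A[2][2] + B[2][2] = -3 + 1 = -2) = -3 (attained at k = 1)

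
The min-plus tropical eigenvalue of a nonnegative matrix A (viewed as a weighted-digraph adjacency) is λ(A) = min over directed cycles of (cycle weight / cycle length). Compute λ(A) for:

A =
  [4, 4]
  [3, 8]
λ(A) = 7/2

Enumerate directed cycles and compute their means (weight / length). Sample:
  cycle 0 → 0: weight = 4, length = 1, mean = 4/1 ≈ 4.000
  cycle 1 → 1: weight = 8, length = 1, mean = 8/1 ≈ 8.000
  cycle 0 → 1 → 0: weight = 7, length = 2, mean = 7/2 ≈ 3.500
  cycle 1 → 0 → 1: weight = 7, length = 2, mean = 7/2 ≈ 3.500
Minimum mean = 3.500, attained e.g. along the cycle 0 → 1 → 0 with weight 7 and length 2. So λ(A) = 7/2 = 7/2.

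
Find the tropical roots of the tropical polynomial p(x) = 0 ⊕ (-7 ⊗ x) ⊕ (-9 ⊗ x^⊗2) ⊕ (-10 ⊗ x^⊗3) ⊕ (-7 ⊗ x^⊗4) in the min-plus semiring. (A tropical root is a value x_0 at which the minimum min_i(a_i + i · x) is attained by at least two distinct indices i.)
Roots: {-3, 1, 2, 7}

Each tropical root is a break point of the lower envelope of the lines y = a_i + i · x (there are 5 lines, with slopes 0, 1, ..., 4). Only the lines that attain the minimum somewhere contribute to roots; other lines are dominated. Here the surviving (envelope) indices are i = 4, i = 3, i = 2, i = 1, i = 0.
Intersections between consecutive envelope lines give the roots: for adjacent envelope indices i < j the intersection is x = (a_i − a_j) / (j − i). Reading off the sorted break points: {-3, 1, 2, 7}.
Verification: at each break x_0, at least two indices attain the minimum of min_i(a_i + i · x_0).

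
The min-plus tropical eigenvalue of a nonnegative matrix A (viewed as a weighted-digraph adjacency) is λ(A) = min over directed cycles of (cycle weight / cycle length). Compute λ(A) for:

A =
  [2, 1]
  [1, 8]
λ(A) = 1

Enumerate directed cycles and compute their means (weight / length). Sample:
  cycle 0 → 0: weight = 2, length = 1, mean = 2/1 ≈ 2.000
  cycle 1 → 1: weight = 8, length = 1, mean = 8/1 ≈ 8.000
  cycle 0 → 1 → 0: weight = 2, length = 2, mean = 2/2 ≈ 1.000
  cycle 1 → 0 → 1: weight = 2, length = 2, mean = 2/2 ≈ 1.000
Minimum mean = 1.000, attained e.g. along the cycle 0 → 1 → 0 with weight 2 and length 2. So λ(A) = 2/2 = 1.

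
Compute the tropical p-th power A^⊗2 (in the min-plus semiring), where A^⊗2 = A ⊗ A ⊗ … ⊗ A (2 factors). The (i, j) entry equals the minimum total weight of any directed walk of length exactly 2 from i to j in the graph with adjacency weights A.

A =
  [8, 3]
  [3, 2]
A^⊗2 =
  [6, 5]
  [5, 4]

Each entry (A^⊗2)_ij equals the minimum over all length-2 walks i = v_0 → v_1 → … → v_2 = j of Σ_t A[v_t][v_{t+1}]. For example, for (i, j) = (0, 1) we minimise over 2 possible intermediate vertex sequences; the minimum is 5, attained along the walk 0 → 1 → 1.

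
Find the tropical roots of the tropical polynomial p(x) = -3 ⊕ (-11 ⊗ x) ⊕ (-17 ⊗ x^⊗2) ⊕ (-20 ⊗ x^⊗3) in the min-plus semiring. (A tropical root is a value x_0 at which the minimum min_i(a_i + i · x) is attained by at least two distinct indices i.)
Roots: {3, 6, 8}

Each tropical root is a break point of the lower envelope of the lines y = a_i + i · x (there are 4 lines, with slopes 0, 1, ..., 3). Only the lines that attain the minimum somewhere contribute to roots; other lines are dominated. Here the surviving (envelope) indices are i = 3, i = 2, i = 1, i = 0.
Intersections between consecutive envelope lines give the roots: for adjacent envelope indices i < j the intersection is x = (a_i − a_j) / (j − i). Reading off the sorted break points: {3, 6, 8}.
Verification: at each break x_0, at least two indices attain the minimum of min_i(a_i + i · x_0).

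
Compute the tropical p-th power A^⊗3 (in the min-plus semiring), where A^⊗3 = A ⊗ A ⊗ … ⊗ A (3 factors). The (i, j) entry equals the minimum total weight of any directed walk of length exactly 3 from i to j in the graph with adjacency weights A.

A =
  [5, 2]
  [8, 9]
A^⊗3 =
  [15, 12]
  [18, 15]

Each entry (A^⊗3)_ij equals the minimum over all length-3 walks i = v_0 → v_1 → … → v_3 = j of Σ_t A[v_t][v_{t+1}]. For example, for (i, j) = (0, 1) we minimise over 4 possible intermediate vertex sequences; the minimum is 12, attained along the walk 0 → 0 → 0 → 1.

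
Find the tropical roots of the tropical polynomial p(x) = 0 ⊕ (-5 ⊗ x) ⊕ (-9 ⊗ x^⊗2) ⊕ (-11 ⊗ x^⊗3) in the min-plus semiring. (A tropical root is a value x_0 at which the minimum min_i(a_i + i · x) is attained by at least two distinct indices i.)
Roots: {2, 4, 5}

Each tropical root is a break point of the lower envelope of the lines y = a_i + i · x (there are 4 lines, with slopes 0, 1, ..., 3). Only the lines that attain the minimum somewhere contribute to roots; other lines are dominated. Here the surviving (envelope) indices are i = 3, i = 2, i = 1, i = 0.
Intersections between consecutive envelope lines give the roots: for adjacent envelope indices i < j the intersection is x = (a_i − a_j) / (j − i). Reading off the sorted break points: {2, 4, 5}.
Verification: at each break x_0, at least two indices attain the minimum of min_i(a_i + i · x_0).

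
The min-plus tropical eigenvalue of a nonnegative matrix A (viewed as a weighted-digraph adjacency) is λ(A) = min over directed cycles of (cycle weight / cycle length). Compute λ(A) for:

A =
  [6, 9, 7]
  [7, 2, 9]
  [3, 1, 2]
λ(A) = 2

Enumerate directed cycles and compute their means (weight / length). Sample:
  cycle 0 → 0: weight = 6, length = 1, mean = 6/1 ≈ 6.000
  cycle 1 → 1: weight = 2, length = 1, mean = 2/1 ≈ 2.000
  cycle 2 → 2: weight = 2, length = 1, mean = 2/1 ≈ 2.000
  cycle 0 → 1 → 0: weight = 16, length = 2, mean = 16/2 ≈ 8.000
  cycle 0 → 2 → 0: weight = 10, length = 2, mean = 10/2 ≈ 5.000
  cycle 1 → 0 → 1: weight = 16, length = 2, mean = 16/2 ≈ 8.000
Minimum mean = 2.000, attained e.g. along the cycle 1 → 1 with weight 2 and length 1. So λ(A) = 2/1 = 2.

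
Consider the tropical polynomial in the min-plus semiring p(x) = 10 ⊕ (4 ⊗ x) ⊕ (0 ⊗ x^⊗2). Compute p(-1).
p(-1) = -2

A tropical monomial a ⊗ x^⊗i evaluates to a + i · x. Evaluating each term at x = -1:
  Term 0 contributes 10 + 0 · -1 = 10
  Term 1 contributes 4 + 1 · -1 = 3
  Term 2 contributes 0 + 2 · -1 = -2
p(-1) = ⊕ of these = min[10, 3, -2] = -2.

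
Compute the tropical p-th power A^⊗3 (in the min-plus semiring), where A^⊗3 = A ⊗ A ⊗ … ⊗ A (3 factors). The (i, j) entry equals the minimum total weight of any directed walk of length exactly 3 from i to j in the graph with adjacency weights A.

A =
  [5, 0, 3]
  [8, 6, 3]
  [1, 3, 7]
A^⊗3 =
  [4, 4, 7]
  [9, 4, 7]
  [5, 6, 4]

Each entry (A^⊗3)_ij equals the minimum over all length-3 walks i = v_0 → v_1 → … → v_3 = j of Σ_t A[v_t][v_{t+1}]. For example, for (i, j) = (0, 2) we minimise over 9 possible intermediate vertex sequences; the minimum is 7, attained along the walk 0 → 2 → 0 → 2.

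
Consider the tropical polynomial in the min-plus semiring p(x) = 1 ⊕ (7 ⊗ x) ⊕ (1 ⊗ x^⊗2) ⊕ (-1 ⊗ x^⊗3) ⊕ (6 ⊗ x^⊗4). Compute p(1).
p(1) = 1

A tropical monomial a ⊗ x^⊗i evaluates to a + i · x. Evaluating each term at x = 1:
  Term 0 contributes 1 + 0 · 1 = 1
  Term 1 contributes 7 + 1 · 1 = 8
  Term 2 contributes 1 + 2 · 1 = 3
  Term 3 contributes -1 + 3 · 1 = 2
  Term 4 contributes 6 + 4 · 1 = 10
p(1) = ⊕ of these = min[1, 8, 3, 2, 10] = 1.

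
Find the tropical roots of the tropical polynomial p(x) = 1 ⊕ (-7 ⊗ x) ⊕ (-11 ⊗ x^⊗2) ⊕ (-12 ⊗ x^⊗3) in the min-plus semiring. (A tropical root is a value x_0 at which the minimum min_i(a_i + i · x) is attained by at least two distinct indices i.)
Roots: {1, 4, 8}

Each tropical root is a break point of the lower envelope of the lines y = a_i + i · x (there are 4 lines, with slopes 0, 1, ..., 3). Only the lines that attain the minimum somewhere contribute to roots; other lines are dominated. Here the surviving (envelope) indices are i = 3, i = 2, i = 1, i = 0.
Intersections between consecutive envelope lines give the roots: for adjacent envelope indices i < j the intersection is x = (a_i − a_j) / (j − i). Reading off the sorted break points: {1, 4, 8}.
Verification: at each break x_0, at least two indices attain the minimum of min_i(a_i + i · x_0).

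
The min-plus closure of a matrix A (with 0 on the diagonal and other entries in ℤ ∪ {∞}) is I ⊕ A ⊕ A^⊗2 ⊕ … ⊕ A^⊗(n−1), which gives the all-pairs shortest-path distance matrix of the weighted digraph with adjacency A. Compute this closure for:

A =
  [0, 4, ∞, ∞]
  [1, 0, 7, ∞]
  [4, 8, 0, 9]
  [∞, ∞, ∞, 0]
Closure =
  [0, 4, 11, 20]
  [1, 0, 7, 16]
  [4, 8, 0, 9]
  [∞, ∞, ∞, 0]

This is the Floyd-Warshall all-pairs shortest-path computation. For each intermediate vertex k = 0, 1, …, 3, update dist[i][j] ← min(dist[i][j], dist[i][k] + dist[k][j]). The final matrix gives, for each (i, j), the minimum total weight of any directed path from i to j (possibly empty when i = j).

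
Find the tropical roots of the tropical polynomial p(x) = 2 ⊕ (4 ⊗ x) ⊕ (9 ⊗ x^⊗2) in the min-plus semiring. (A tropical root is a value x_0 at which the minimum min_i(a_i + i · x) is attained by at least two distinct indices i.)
Roots: {-5, -2}

Each tropical root is a break point of the lower envelope of the lines y = a_i + i · x (there are 3 lines, with slopes 0, 1, ..., 2). Only the lines that attain the minimum somewhere contribute to roots; other lines are dominated. Here the surviving (envelope) indices are i = 2, i = 1, i = 0.
Intersections between consecutive envelope lines give the roots: for adjacent envelope indices i < j the intersection is x = (a_i − a_j) / (j − i). Reading off the sorted break points: {-5, -2}.
Verification: at each break x_0, at least two indices attain the minimum of min_i(a_i + i · x_0).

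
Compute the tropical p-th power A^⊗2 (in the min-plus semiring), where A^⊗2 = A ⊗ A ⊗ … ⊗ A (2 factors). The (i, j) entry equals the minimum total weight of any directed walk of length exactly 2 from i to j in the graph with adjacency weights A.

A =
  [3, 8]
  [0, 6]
A^⊗2 =
  [6, 11]
  [3, 8]

Each entry (A^⊗2)_ij equals the minimum over all length-2 walks i = v_0 → v_1 → … → v_2 = j of Σ_t A[v_t][v_{t+1}]. For example, for (i, j) = (0, 1) we minimise over 2 possible intermediate vertex sequences; the minimum is 11, attained along the walk 0 → 0 → 1.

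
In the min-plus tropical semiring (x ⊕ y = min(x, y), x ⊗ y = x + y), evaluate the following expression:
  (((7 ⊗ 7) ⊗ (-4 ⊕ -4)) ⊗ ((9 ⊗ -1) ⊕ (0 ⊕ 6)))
(((7 ⊗ 7) ⊗ (-4 ⊕ -4)) ⊗ ((9 ⊗ -1) ⊕ (0 ⊕ 6))) = 10

Expand innermost to outermost. Recall ⊕ takes the minimum of its arguments and ⊗ takes their sum. Working out the expression (((7 ⊗ 7) ⊗ (-4 ⊕ -4)) ⊗ ((9 ⊗ -1) ⊕ (0 ⊕ 6))) gives 10.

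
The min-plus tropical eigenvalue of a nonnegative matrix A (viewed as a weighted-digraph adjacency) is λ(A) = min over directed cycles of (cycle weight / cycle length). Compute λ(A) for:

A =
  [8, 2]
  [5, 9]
λ(A) = 7/2

Enumerate directed cycles and compute their means (weight / length). Sample:
  cycle 0 → 0: weight = 8, length = 1, mean = 8/1 ≈ 8.000
  cycle 1 → 1: weight = 9, length = 1, mean = 9/1 ≈ 9.000
  cycle 0 → 1 → 0: weight = 7, length = 2, mean = 7/2 ≈ 3.500
  cycle 1 → 0 → 1: weight = 7, length = 2, mean = 7/2 ≈ 3.500
Minimum mean = 3.500, attained e.g. along the cycle 0 → 1 → 0 with weight 7 and length 2. So λ(A) = 7/2 = 7/2.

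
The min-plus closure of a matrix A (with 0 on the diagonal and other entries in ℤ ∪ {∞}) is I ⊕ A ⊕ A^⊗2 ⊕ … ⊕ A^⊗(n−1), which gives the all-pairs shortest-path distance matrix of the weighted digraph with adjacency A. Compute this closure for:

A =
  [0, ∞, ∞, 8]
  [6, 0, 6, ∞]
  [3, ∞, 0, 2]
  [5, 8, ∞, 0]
Closure =
  [0, 16, 22, 8]
  [6, 0, 6, 8]
  [3, 10, 0, 2]
  [5, 8, 14, 0]

This is the Floyd-Warshall all-pairs shortest-path computation. For each intermediate vertex k = 0, 1, …, 3, update dist[i][j] ← min(dist[i][j], dist[i][k] + dist[k][j]). The final matrix gives, for each (i, j), the minimum total weight of any directed path from i to j (possibly empty when i = j).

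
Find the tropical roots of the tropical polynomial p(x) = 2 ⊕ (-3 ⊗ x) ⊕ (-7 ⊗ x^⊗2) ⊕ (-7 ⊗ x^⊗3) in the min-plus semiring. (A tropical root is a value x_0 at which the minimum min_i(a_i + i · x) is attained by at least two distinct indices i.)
Roots: {0, 4, 5}

Each tropical root is a break point of the lower envelope of the lines y = a_i + i · x (there are 4 lines, with slopes 0, 1, ..., 3). Only the lines that attain the minimum somewhere contribute to roots; other lines are dominated. Here the surviving (envelope) indices are i = 3, i = 2, i = 1, i = 0.
Intersections between consecutive envelope lines give the roots: for adjacent envelope indices i < j the intersection is x = (a_i − a_j) / (j − i). Reading off the sorted break points: {0, 4, 5}.
Verification: at each break x_0, at least two indices attain the minimum of min_i(a_i + i · x_0).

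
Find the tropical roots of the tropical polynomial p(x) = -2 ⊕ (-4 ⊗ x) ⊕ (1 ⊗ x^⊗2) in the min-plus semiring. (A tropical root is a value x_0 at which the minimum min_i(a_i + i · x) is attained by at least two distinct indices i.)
Roots: {-5, 2}

Each tropical root is a break point of the lower envelope of the lines y = a_i + i · x (there are 3 lines, with slopes 0, 1, ..., 2). Only the lines that attain the minimum somewhere contribute to roots; other lines are dominated. Here the surviving (envelope) indices are i = 2, i = 1, i = 0.
Intersections between consecutive envelope lines give the roots: for adjacent envelope indices i < j the intersection is x = (a_i − a_j) / (j − i). Reading off the sorted break points: {-5, 2}.
Verification: at each break x_0, at least two indices attain the minimum of min_i(a_i + i · x_0).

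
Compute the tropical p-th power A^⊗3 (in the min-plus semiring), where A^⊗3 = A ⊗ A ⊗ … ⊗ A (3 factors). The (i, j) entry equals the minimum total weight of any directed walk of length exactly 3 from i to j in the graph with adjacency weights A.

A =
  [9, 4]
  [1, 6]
A^⊗3 =
  [11, 9]
  [6, 11]

Each entry (A^⊗3)_ij equals the minimum over all length-3 walks i = v_0 → v_1 → … → v_3 = j of Σ_t A[v_t][v_{t+1}]. For example, for (i, j) = (0, 1) we minimise over 4 possible intermediate vertex sequences; the minimum is 9, attained along the walk 0 → 1 → 0 → 1.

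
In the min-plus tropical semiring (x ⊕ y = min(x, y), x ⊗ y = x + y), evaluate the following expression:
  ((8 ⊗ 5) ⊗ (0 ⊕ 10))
((8 ⊗ 5) ⊗ (0 ⊕ 10)) = 13

Expand innermost to outermost. Recall ⊕ takes the minimum of its arguments and ⊗ takes their sum. Working out the expression ((8 ⊗ 5) ⊗ (0 ⊕ 10)) gives 13.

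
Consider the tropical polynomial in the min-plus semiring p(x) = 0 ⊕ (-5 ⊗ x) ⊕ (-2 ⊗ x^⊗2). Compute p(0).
p(0) = -5

A tropical monomial a ⊗ x^⊗i evaluates to a + i · x. Evaluating each term at x = 0:
  Term 0 contributes 0 + 0 · 0 = 0
  Term 1 contributes -5 + 1 · 0 = -5
  Term 2 contributes -2 + 2 · 0 = -2
p(0) = ⊕ of these = min[0, -5, -2] = -5.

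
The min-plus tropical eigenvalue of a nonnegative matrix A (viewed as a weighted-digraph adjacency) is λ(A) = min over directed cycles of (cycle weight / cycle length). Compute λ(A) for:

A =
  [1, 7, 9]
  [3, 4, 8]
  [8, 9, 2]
λ(A) = 1

Enumerate directed cycles and compute their means (weight / length). Sample:
  cycle 0 → 0: weight = 1, length = 1, mean = 1/1 ≈ 1.000
  cycle 1 → 1: weight = 4, length = 1, mean = 4/1 ≈ 4.000
  cycle 2 → 2: weight = 2, length = 1, mean = 2/1 ≈ 2.000
  cycle 0 → 1 → 0: weight = 10, length = 2, mean = 10/2 ≈ 5.000
  cycle 0 → 2 → 0: weight = 17, length = 2, mean = 17/2 ≈ 8.500
  cycle 1 → 0 → 1: weight = 10, length = 2, mean = 10/2 ≈ 5.000
Minimum mean = 1.000, attained e.g. along the cycle 0 → 0 with weight 1 and length 1. So λ(A) = 1/1 = 1.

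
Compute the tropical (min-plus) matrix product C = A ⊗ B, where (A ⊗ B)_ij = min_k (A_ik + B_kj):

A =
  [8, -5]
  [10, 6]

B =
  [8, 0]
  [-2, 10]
A ⊗ B =
  [-7, 5]
  [4, 10]

Apply the min-plus product entry-by-entry:
  C[0][0] = min over k of (A[0][0] + B[0][0] = 8 + 8 = 16, A[0][1] + B[1][0] = -5 + -2 = -7) = -7 (attained at k = 1)
  C[0][1] = min over k of (A[0][0] + B[0][1] = 8 + 0 = 8, A[0][1] + B[1][1] = -5 + 10 = 5) = 5 (attained at k = 1)
  C[1][0] = min over k of (A[1][0] + B[0][0] = 10 + 8 = 18, A[1][1] + B[1][0] = 6 + -2 = 4) = 4 (attained at k = 1)
  C[1][1] = min over k of (A[1][0] + B[0][1] = 10 + 0 = 10, A[1][1] + B[1][1] = 6 + 10 = 16) = 10 (attained at k = 0)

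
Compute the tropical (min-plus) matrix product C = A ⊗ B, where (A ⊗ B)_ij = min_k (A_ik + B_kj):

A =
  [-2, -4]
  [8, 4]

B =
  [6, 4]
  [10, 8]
A ⊗ B =
  [4, 2]
  [14, 12]

Apply the min-plus product entry-by-entry:
  C[0][0] = min over k of (A[0][0] + B[0][0] = -2 + 6 = 4, A[0][1] + B[1][0] = -4 + 10 = 6) = 4 (attained at k = 0)
  C[0][1] = min over k of (A[0][0] + B[0][1] = -2 + 4 = 2, A[0][1] + B[1][1] = -4 + 8 = 4) = 2 (attained at k = 0)
  C[1][0] = min over k of (A[1][0] + B[0][0] = 8 + 6 = 14, A[1][1] + B[1][0] = 4 + 10 = 14) = 14 (attained at k = 0)
  C[1][1] = min over k of (A[1][0] + B[0][1] = 8 + 4 = 12, A[1][1] + B[1][1] = 4 + 8 = 12) = 12 (attained at k = 0)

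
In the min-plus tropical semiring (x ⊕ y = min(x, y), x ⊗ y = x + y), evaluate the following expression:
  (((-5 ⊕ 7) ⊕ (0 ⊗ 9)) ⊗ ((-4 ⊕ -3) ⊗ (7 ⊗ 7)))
(((-5 ⊕ 7) ⊕ (0 ⊗ 9)) ⊗ ((-4 ⊕ -3) ⊗ (7 ⊗ 7))) = 5

Expand innermost to outermost. Recall ⊕ takes the minimum of its arguments and ⊗ takes their sum. Working out the expression (((-5 ⊕ 7) ⊕ (0 ⊗ 9)) ⊗ ((-4 ⊕ -3) ⊗ (7 ⊗ 7))) gives 5.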